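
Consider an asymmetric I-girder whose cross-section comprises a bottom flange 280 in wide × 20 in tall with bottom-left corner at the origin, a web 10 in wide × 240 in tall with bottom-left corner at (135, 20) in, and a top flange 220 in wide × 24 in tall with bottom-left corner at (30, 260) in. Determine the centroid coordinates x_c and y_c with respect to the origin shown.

bottom flange: A = 280 × 20 = 5600.00, centroid at (140.00, 10.00).
web: A = 10 × 240 = 2400.00, centroid at (140.00, 140.00).
top flange: A = 220 × 24 = 5280.00, centroid at (140.00, 272.00).
ΣA = 13280.00 in², ΣAx_c = 1859200.00 in³, ΣAy_c = 1828160.00 in³.
x_c = 1859200.00/13280.00 = 140.00 in; y_c = 1828160.00/13280.00 = 137.66 in.

x_c = 140.00 in, y_c = 137.66 in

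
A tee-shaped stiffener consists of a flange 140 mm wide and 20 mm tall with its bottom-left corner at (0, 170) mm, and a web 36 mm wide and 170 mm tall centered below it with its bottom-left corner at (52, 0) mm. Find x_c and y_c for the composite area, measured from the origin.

Part | A | x̄ᵢ | ȳᵢ | A·x̄ᵢ | A·ȳᵢ
web | 6120.00 | 70.00 | 85.00 | 428400.00 | 520200.00
flange | 2800.00 | 70.00 | 180.00 | 196000.00 | 504000.00
Σ | 8920.00 |  |  | 624400.00 | 1024200.00
x_c = 624400.00 / 8920.00 = 70.00 mm
y_c = 1024200.00 / 8920.00 = 114.82 mm

x_c = 70.00 mm, y_c = 114.82 mm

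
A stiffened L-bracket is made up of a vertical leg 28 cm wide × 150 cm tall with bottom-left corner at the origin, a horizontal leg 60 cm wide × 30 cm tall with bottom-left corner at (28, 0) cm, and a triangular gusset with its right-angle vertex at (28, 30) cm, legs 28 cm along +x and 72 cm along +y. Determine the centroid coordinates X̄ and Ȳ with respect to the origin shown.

X̄ = 28.66 cm, Ȳ = 56.57 cm

Part | A | x̄ᵢ | ȳᵢ | A·x̄ᵢ | A·ȳᵢ
vertical leg | 4200.00 | 14.00 | 75.00 | 58800.00 | 315000.00
horizontal leg | 1800.00 | 58.00 | 15.00 | 104400.00 | 27000.00
gusset | 1008.00 | 37.33 | 54.00 | 37632.00 | 54432.00
Σ | 7008.00 |  |  | 200832.00 | 396432.00
X̄ = 200832.00 / 7008.00 = 28.66 cm
Ȳ = 396432.00 / 7008.00 = 56.57 cm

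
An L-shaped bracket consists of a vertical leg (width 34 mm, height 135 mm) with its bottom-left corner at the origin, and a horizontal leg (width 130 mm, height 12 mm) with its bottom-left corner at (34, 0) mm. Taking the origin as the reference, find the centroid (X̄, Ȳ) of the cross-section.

X̄ = 37.80 mm, Ȳ = 51.90 mm

vertical leg: A = 34 × 135 = 4590.00, centroid at (17.00, 67.50).
horizontal leg: A = 130 × 12 = 1560.00, centroid at (99.00, 6.00).
ΣA = 6150.00 mm², ΣAX̄ = 232470.00 mm³, ΣAȲ = 319185.00 mm³.
X̄ = 232470.00/6150.00 = 37.80 mm; Ȳ = 319185.00/6150.00 = 51.90 mm.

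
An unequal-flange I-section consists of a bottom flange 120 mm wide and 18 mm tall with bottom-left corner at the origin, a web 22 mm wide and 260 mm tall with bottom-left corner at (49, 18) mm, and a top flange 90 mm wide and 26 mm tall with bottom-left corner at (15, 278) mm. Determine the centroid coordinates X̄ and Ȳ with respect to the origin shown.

X̄ = 60.00 mm, Ȳ = 151.36 mm

bottom flange: A = 120 × 18 = 2160.00, centroid at (60.00, 9.00).
web: A = 22 × 260 = 5720.00, centroid at (60.00, 148.00).
top flange: A = 90 × 26 = 2340.00, centroid at (60.00, 291.00).
ΣA = 10220.00 mm²
ΣAX̄ = (2160.00)(60.00) + (5720.00)(60.00) + (2340.00)(60.00) = 613200.00 mm³
ΣAȲ = (2160.00)(9.00) + (5720.00)(148.00) + (2340.00)(291.00) = 1546940.00 mm³
X̄ = 613200.00 / 10220.00 = 60.00 mm
Ȳ = 1546940.00 / 10220.00 = 151.36 mm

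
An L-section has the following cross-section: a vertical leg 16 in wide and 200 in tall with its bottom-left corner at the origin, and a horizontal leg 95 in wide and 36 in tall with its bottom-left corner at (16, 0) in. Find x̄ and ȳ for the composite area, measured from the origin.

Part | A | x̄ᵢ | ȳᵢ | A·x̄ᵢ | A·ȳᵢ
vertical leg | 3200.00 | 8.00 | 100.00 | 25600.00 | 320000.00
horizontal leg | 3420.00 | 63.50 | 18.00 | 217170.00 | 61560.00
Σ | 6620.00 |  |  | 242770.00 | 381560.00
x̄ = 242770.00 / 6620.00 = 36.67 in
ȳ = 381560.00 / 6620.00 = 57.64 in

x̄ = 36.67 in, ȳ = 57.64 in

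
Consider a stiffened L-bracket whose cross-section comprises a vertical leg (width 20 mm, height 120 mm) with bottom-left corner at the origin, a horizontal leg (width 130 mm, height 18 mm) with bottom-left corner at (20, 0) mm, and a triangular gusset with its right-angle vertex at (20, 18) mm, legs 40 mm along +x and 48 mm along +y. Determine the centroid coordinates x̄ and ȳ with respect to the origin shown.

vertical leg: A = 20 × 120 = 2400.00, centroid at (10.00, 60.00).
horizontal leg: A = 130 × 18 = 2340.00, centroid at (85.00, 9.00).
gusset: A = ½·40·48 = 960.00, centroid at (33.33, 34.00).
ΣA = 5700.00 mm², ΣAx̄ = 254900.00 mm³, ΣAȳ = 197700.00 mm³.
x̄ = 254900.00/5700.00 = 44.72 mm; ȳ = 197700.00/5700.00 = 34.68 mm.

x̄ = 44.72 mm, ȳ = 34.68 mm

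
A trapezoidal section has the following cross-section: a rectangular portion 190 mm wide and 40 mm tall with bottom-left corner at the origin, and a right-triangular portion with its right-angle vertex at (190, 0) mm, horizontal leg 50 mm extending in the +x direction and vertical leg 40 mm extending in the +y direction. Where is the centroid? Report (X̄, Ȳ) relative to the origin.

rectangular portion: A = 190 × 40 = 7600.00, centroid at (95.00, 20.00).
triangular portion: A = ½·50·40 = 1000.00, centroid at (206.67, 13.33).
ΣA = 8600.00 mm², ΣAX̄ = 928666.67 mm³, ΣAȲ = 165333.33 mm³.
X̄ = 928666.67/8600.00 = 107.98 mm; Ȳ = 165333.33/8600.00 = 19.22 mm.

X̄ = 107.98 mm, Ȳ = 19.22 mm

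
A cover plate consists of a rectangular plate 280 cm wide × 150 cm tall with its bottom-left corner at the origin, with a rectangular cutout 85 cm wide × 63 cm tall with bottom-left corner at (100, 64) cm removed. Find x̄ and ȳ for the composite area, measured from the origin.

x̄ = 139.63 cm, ȳ = 72.00 cm

plate: A = 280 × 150 = 42000.00, centroid at (140.00, 75.00).
hole: A = −(85 × 63) = -5355.00, centroid at (142.50, 95.50).
ΣA = 36645.00 cm²
ΣAx̄ = (42000.00)(140.00) + (-5355.00)(142.50) = 5116912.50 cm³
ΣAȳ = (42000.00)(75.00) + (-5355.00)(95.50) = 2638597.50 cm³
x̄ = 5116912.50 / 36645.00 = 139.63 cm
ȳ = 2638597.50 / 36645.00 = 72.00 cm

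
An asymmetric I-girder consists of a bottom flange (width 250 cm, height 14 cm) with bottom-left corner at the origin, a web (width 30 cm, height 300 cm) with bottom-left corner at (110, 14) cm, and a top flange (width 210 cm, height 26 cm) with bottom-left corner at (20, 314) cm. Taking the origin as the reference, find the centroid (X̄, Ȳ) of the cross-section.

X̄ = 125.00 cm, Ȳ = 182.96 cm

bottom flange: A = 250 × 14 = 3500.00, centroid at (125.00, 7.00).
web: A = 30 × 300 = 9000.00, centroid at (125.00, 164.00).
top flange: A = 210 × 26 = 5460.00, centroid at (125.00, 327.00).
ΣA = 17960.00 cm²
ΣAX̄ = (3500.00)(125.00) + (9000.00)(125.00) + (5460.00)(125.00) = 2245000.00 cm³
ΣAȲ = (3500.00)(7.00) + (9000.00)(164.00) + (5460.00)(327.00) = 3285920.00 cm³
X̄ = 2245000.00 / 17960.00 = 125.00 cm
Ȳ = 3285920.00 / 17960.00 = 182.96 cm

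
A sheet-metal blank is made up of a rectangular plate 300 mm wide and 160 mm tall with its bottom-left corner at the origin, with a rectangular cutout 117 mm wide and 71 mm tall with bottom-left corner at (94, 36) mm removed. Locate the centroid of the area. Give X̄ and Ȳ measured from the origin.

plate: A = 300 × 160 = 48000.00, centroid at (150.00, 80.00).
hole: A = −(117 × 71) = -8307.00, centroid at (152.50, 71.50).
ΣA = 39693.00 mm², ΣAX̄ = 5933182.50 mm³, ΣAȲ = 3246049.50 mm³.
X̄ = 5933182.50/39693.00 = 149.48 mm; Ȳ = 3246049.50/39693.00 = 81.78 mm.

X̄ = 149.48 mm, Ȳ = 81.78 mm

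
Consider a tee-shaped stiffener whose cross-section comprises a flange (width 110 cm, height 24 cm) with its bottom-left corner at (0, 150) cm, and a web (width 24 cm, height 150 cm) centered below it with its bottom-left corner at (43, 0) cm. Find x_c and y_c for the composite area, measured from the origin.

web: A = 24 × 150 = 3600.00, centroid at (55.00, 75.00).
flange: A = 110 × 24 = 2640.00, centroid at (55.00, 162.00).
ΣA = 6240.00 cm², ΣAx_c = 343200.00 cm³, ΣAy_c = 697680.00 cm³.
x_c = 343200.00/6240.00 = 55.00 cm; y_c = 697680.00/6240.00 = 111.81 cm.

x_c = 55.00 cm, y_c = 111.81 cm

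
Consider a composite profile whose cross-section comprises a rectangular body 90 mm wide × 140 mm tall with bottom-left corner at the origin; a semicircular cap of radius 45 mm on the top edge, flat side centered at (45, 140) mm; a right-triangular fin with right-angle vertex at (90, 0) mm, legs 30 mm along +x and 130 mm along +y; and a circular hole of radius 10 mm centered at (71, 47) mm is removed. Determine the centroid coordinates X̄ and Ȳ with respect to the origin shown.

X̄ = 50.69 mm, Ȳ = 83.70 mm

rectangular body: A = 90 × 140 = 12600.00, centroid at (45.00, 70.00).
semicircular top: A = ½π·45² = 3180.86, centroid at (45.00, 159.10).
triangular fin: A = ½·30·130 = 1950.00, centroid at (100.00, 43.33).
hole: A = −π·10² = -314.16, centroid at (71.00, 47.00).
ΣA = 17416.70 mm²
ΣAX̄ = (12600.00)(45.00) + (3180.86)(45.00) + (1950.00)(100.00) + (-314.16)(71.00) = 882833.51 mm³
ΣAȲ = (12600.00)(70.00) + (3180.86)(159.10) + (1950.00)(43.33) + (-314.16)(47.00) = 1457805.27 mm³
X̄ = 882833.51 / 17416.70 = 50.69 mm
Ȳ = 1457805.27 / 17416.70 = 83.70 mm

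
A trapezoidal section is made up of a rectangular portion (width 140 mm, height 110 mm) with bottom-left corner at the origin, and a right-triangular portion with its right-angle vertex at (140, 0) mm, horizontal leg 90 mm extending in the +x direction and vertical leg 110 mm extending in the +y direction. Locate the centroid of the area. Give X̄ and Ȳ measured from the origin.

X̄ = 94.32 mm, Ȳ = 50.54 mm

Part | A | x̄ᵢ | ȳᵢ | A·x̄ᵢ | A·ȳᵢ
rectangular portion | 15400.00 | 70.00 | 55.00 | 1078000.00 | 847000.00
triangular portion | 4950.00 | 170.00 | 36.67 | 841500.00 | 181500.00
Σ | 20350.00 |  |  | 1919500.00 | 1028500.00
X̄ = 1919500.00 / 20350.00 = 94.32 mm
Ȳ = 1028500.00 / 20350.00 = 50.54 mm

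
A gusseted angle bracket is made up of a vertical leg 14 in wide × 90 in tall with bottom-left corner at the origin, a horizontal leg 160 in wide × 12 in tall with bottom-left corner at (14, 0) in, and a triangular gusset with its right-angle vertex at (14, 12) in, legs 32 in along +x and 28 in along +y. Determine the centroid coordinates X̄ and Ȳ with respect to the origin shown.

vertical leg: A = 14 × 90 = 1260.00, centroid at (7.00, 45.00).
horizontal leg: A = 160 × 12 = 1920.00, centroid at (94.00, 6.00).
gusset: A = ½·32·28 = 448.00, centroid at (24.67, 21.33).
ΣA = 3628.00 in²
ΣAX̄ = (1260.00)(7.00) + (1920.00)(94.00) + (448.00)(24.67) = 200350.67 in³
ΣAȲ = (1260.00)(45.00) + (1920.00)(6.00) + (448.00)(21.33) = 77777.33 in³
X̄ = 200350.67 / 3628.00 = 55.22 in
Ȳ = 77777.33 / 3628.00 = 21.44 in

X̄ = 55.22 in, Ȳ = 21.44 in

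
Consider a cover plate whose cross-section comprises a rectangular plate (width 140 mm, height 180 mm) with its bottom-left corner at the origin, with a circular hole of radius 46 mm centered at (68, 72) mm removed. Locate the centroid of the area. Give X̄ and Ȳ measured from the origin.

Part | A | x̄ᵢ | ȳᵢ | A·x̄ᵢ | A·ȳᵢ
plate | 25200.00 | 70.00 | 90.00 | 1764000.00 | 2268000.00
hole | -6647.61 | 68.00 | 72.00 | -452037.48 | -478627.92
Σ | 18552.39 |  |  | 1311962.52 | 1789372.08
X̄ = 1311962.52 / 18552.39 = 70.72 mm
Ȳ = 1789372.08 / 18552.39 = 96.45 mm

X̄ = 70.72 mm, Ȳ = 96.45 mm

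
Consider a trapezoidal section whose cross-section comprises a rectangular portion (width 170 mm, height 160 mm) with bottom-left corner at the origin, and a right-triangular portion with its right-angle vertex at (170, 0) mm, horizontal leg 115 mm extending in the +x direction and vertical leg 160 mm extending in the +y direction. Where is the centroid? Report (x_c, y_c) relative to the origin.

x_c = 116.17 mm, y_c = 73.26 mm

rectangular portion: A = 170 × 160 = 27200.00, centroid at (85.00, 80.00).
triangular portion: A = ½·115·160 = 9200.00, centroid at (208.33, 53.33).
ΣA = 36400.00 mm², ΣAx_c = 4228666.67 mm³, ΣAy_c = 2666666.67 mm³.
x_c = 4228666.67/36400.00 = 116.17 mm; y_c = 2666666.67/36400.00 = 73.26 mm.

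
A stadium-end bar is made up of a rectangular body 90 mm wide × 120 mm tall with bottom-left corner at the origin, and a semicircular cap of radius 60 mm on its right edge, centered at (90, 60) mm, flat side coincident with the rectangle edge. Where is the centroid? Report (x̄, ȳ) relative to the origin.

x̄ = 69.22 mm, ȳ = 60.00 mm

rectangular body: A = 90 × 120 = 10800.00, centroid at (45.00, 60.00).
semicircular end: A = ½π·60² = 5654.87, centroid at (115.46, 60.00).
ΣA = 16454.87 mm²
ΣAx̄ = (10800.00)(45.00) + (5654.87)(115.46) = 1138938.01 mm³
ΣAȳ = (10800.00)(60.00) + (5654.87)(60.00) = 987292.01 mm³
x̄ = 1138938.01 / 16454.87 = 69.22 mm
ȳ = 987292.01 / 16454.87 = 60.00 mm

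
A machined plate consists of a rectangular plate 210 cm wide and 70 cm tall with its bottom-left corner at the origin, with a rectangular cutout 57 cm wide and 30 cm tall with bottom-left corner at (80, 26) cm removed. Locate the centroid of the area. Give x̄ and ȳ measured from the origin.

plate: A = 210 × 70 = 14700.00, centroid at (105.00, 35.00).
hole: A = −(57 × 30) = -1710.00, centroid at (108.50, 41.00).
ΣA = 12990.00 cm², ΣAx̄ = 1357965.00 cm³, ΣAȳ = 444390.00 cm³.
x̄ = 1357965.00/12990.00 = 104.54 cm; ȳ = 444390.00/12990.00 = 34.21 cm.

x̄ = 104.54 cm, ȳ = 34.21 cm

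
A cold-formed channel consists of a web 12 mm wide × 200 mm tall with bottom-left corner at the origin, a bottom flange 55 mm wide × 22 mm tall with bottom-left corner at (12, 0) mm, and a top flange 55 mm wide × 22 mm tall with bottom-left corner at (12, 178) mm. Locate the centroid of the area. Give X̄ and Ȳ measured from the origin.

Part | A | x̄ᵢ | ȳᵢ | A·x̄ᵢ | A·ȳᵢ
web | 2400.00 | 6.00 | 100.00 | 14400.00 | 240000.00
bottom flange | 1210.00 | 39.50 | 11.00 | 47795.00 | 13310.00
top flange | 1210.00 | 39.50 | 189.00 | 47795.00 | 228690.00
Σ | 4820.00 |  |  | 109990.00 | 482000.00
X̄ = 109990.00 / 4820.00 = 22.82 mm
Ȳ = 482000.00 / 4820.00 = 100.00 mm

X̄ = 22.82 mm, Ȳ = 100.00 mm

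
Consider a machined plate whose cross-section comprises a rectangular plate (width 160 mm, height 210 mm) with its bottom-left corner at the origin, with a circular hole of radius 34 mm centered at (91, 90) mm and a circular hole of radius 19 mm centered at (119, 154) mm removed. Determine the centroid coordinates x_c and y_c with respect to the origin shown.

x_c = 77.08 mm, y_c = 104.96 mm

plate: A = 160 × 210 = 33600.00, centroid at (80.00, 105.00).
hole 1: A = −π·34² = -3631.68, centroid at (91.00, 90.00).
hole 2: A = −π·19² = -1134.11, centroid at (119.00, 154.00).
ΣA = 28834.20 mm², ΣAx_c = 2222557.34 mm³, ΣAy_c = 3026495.00 mm³.
x_c = 2222557.34/28834.20 = 77.08 mm; y_c = 3026495.00/28834.20 = 104.96 mm.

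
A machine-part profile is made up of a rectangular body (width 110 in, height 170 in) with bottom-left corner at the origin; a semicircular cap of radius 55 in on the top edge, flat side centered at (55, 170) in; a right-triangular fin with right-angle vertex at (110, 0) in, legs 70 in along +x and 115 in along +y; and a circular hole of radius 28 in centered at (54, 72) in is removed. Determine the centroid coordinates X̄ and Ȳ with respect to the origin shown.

X̄ = 67.70 in, Ȳ = 99.35 in

rectangular body: A = 110 × 170 = 18700.00, centroid at (55.00, 85.00).
semicircular top: A = ½π·55² = 4751.66, centroid at (55.00, 193.34).
triangular fin: A = ½·70·115 = 4025.00, centroid at (133.33, 38.33).
hole: A = −π·28² = -2463.01, centroid at (54.00, 72.00).
ΣA = 25013.65 in², ΣAX̄ = 1693505.44 in³, ΣAȲ = 2485153.72 in³.
X̄ = 1693505.44/25013.65 = 67.70 in; Ȳ = 2485153.72/25013.65 = 99.35 in.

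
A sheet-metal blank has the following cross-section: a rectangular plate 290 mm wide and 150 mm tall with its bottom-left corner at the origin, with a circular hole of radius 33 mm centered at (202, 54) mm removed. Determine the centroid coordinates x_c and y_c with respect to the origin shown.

x_c = 140.13 mm, y_c = 76.79 mm

Part | A | x̄ᵢ | ȳᵢ | A·x̄ᵢ | A·ȳᵢ
plate | 43500.00 | 145.00 | 75.00 | 6307500.00 | 3262500.00
hole | -3421.19 | 202.00 | 54.00 | -691081.27 | -184744.50
Σ | 40078.81 |  |  | 5616418.73 | 3077755.50
x_c = 5616418.73 / 40078.81 = 140.13 mm
y_c = 3077755.50 / 40078.81 = 76.79 mm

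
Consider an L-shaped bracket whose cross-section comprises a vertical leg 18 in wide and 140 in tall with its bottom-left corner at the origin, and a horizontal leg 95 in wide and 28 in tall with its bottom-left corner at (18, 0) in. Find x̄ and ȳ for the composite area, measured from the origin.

x̄ = 38.01 in, ȳ = 41.24 in

vertical leg: A = 18 × 140 = 2520.00, centroid at (9.00, 70.00).
horizontal leg: A = 95 × 28 = 2660.00, centroid at (65.50, 14.00).
ΣA = 5180.00 in², ΣAx̄ = 196910.00 in³, ΣAȳ = 213640.00 in³.
x̄ = 196910.00/5180.00 = 38.01 in; ȳ = 213640.00/5180.00 = 41.24 in.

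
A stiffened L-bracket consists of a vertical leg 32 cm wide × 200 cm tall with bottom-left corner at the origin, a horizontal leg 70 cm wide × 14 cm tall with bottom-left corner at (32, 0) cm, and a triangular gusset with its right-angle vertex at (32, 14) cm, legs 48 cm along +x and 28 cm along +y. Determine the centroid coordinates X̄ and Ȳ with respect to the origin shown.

X̄ = 24.88 cm, Ȳ = 82.28 cm

Part | A | x̄ᵢ | ȳᵢ | A·x̄ᵢ | A·ȳᵢ
vertical leg | 6400.00 | 16.00 | 100.00 | 102400.00 | 640000.00
horizontal leg | 980.00 | 67.00 | 7.00 | 65660.00 | 6860.00
gusset | 672.00 | 48.00 | 23.33 | 32256.00 | 15680.00
Σ | 8052.00 |  |  | 200316.00 | 662540.00
X̄ = 200316.00 / 8052.00 = 24.88 cm
Ȳ = 662540.00 / 8052.00 = 82.28 cm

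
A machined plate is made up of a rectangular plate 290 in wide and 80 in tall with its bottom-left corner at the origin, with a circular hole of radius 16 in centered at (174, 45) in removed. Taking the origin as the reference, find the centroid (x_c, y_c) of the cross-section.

plate: A = 290 × 80 = 23200.00, centroid at (145.00, 40.00).
hole: A = −π·16² = -804.25, centroid at (174.00, 45.00).
ΣA = 22395.75 in²
ΣAx_c = (23200.00)(145.00) + (-804.25)(174.00) = 3224060.90 in³
ΣAy_c = (23200.00)(40.00) + (-804.25)(45.00) = 891808.85 in³
x_c = 3224060.90 / 22395.75 = 143.96 in
y_c = 891808.85 / 22395.75 = 39.82 in

x_c = 143.96 in, y_c = 39.82 in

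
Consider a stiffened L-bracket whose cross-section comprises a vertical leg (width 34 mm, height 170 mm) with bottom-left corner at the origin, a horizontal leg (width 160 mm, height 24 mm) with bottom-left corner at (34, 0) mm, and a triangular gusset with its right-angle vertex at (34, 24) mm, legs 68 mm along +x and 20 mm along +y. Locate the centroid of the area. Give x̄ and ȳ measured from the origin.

Part | A | x̄ᵢ | ȳᵢ | A·x̄ᵢ | A·ȳᵢ
vertical leg | 5780.00 | 17.00 | 85.00 | 98260.00 | 491300.00
horizontal leg | 3840.00 | 114.00 | 12.00 | 437760.00 | 46080.00
gusset | 680.00 | 56.67 | 30.67 | 38533.33 | 20853.33
Σ | 10300.00 |  |  | 574553.33 | 558233.33
x̄ = 574553.33 / 10300.00 = 55.78 mm
ȳ = 558233.33 / 10300.00 = 54.20 mm

x̄ = 55.78 mm, ȳ = 54.20 mm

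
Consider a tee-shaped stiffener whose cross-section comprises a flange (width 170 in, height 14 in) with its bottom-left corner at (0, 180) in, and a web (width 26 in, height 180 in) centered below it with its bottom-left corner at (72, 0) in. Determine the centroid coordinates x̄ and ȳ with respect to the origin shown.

x̄ = 85.00 in, ȳ = 122.70 in

web: A = 26 × 180 = 4680.00, centroid at (85.00, 90.00).
flange: A = 170 × 14 = 2380.00, centroid at (85.00, 187.00).
ΣA = 7060.00 in²
ΣAx̄ = (4680.00)(85.00) + (2380.00)(85.00) = 600100.00 in³
ΣAȳ = (4680.00)(90.00) + (2380.00)(187.00) = 866260.00 in³
x̄ = 600100.00 / 7060.00 = 85.00 in
ȳ = 866260.00 / 7060.00 = 122.70 in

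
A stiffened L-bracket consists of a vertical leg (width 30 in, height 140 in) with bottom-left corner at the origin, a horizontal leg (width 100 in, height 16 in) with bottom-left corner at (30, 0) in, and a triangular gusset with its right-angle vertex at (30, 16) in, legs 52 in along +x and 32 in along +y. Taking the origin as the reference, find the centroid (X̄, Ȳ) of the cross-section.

vertical leg: A = 30 × 140 = 4200.00, centroid at (15.00, 70.00).
horizontal leg: A = 100 × 16 = 1600.00, centroid at (80.00, 8.00).
gusset: A = ½·52·32 = 832.00, centroid at (47.33, 26.67).
ΣA = 6632.00 in²
ΣAX̄ = (4200.00)(15.00) + (1600.00)(80.00) + (832.00)(47.33) = 230381.33 in³
ΣAȲ = (4200.00)(70.00) + (1600.00)(8.00) + (832.00)(26.67) = 328986.67 in³
X̄ = 230381.33 / 6632.00 = 34.74 in
Ȳ = 328986.67 / 6632.00 = 49.61 in

X̄ = 34.74 in, Ȳ = 49.61 in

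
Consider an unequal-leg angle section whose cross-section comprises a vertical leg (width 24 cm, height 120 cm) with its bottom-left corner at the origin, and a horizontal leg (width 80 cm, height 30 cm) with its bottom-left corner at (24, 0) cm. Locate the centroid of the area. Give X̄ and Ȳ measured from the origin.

X̄ = 35.64 cm, Ȳ = 39.55 cm

vertical leg: A = 24 × 120 = 2880.00, centroid at (12.00, 60.00).
horizontal leg: A = 80 × 30 = 2400.00, centroid at (64.00, 15.00).
ΣA = 5280.00 cm²
ΣAX̄ = (2880.00)(12.00) + (2400.00)(64.00) = 188160.00 cm³
ΣAȲ = (2880.00)(60.00) + (2400.00)(15.00) = 208800.00 cm³
X̄ = 188160.00 / 5280.00 = 35.64 cm
Ȳ = 208800.00 / 5280.00 = 39.55 cm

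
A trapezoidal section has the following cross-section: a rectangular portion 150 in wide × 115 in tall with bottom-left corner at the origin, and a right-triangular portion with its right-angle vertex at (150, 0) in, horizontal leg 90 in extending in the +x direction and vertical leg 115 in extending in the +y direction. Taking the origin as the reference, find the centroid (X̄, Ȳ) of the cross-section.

X̄ = 99.23 in, Ȳ = 53.08 in

Part | A | x̄ᵢ | ȳᵢ | A·x̄ᵢ | A·ȳᵢ
rectangular portion | 17250.00 | 75.00 | 57.50 | 1293750.00 | 991875.00
triangular portion | 5175.00 | 180.00 | 38.33 | 931500.00 | 198375.00
Σ | 22425.00 |  |  | 2225250.00 | 1190250.00
X̄ = 2225250.00 / 22425.00 = 99.23 in
Ȳ = 1190250.00 / 22425.00 = 53.08 in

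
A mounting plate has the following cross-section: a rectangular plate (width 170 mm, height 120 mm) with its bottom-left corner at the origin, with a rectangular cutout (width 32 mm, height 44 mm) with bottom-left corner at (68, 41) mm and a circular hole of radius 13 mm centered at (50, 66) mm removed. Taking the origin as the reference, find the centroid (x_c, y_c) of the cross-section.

x_c = 86.08 mm, y_c = 59.60 mm

plate: A = 170 × 120 = 20400.00, centroid at (85.00, 60.00).
hole 1: A = −(32 × 44) = -1408.00, centroid at (84.00, 63.00).
hole 2: A = −π·13² = -530.93, centroid at (50.00, 66.00).
ΣA = 18461.07 mm²
ΣAx_c = (20400.00)(85.00) + (-1408.00)(84.00) + (-530.93)(50.00) = 1589181.54 mm³
ΣAy_c = (20400.00)(60.00) + (-1408.00)(63.00) + (-530.93)(66.00) = 1100254.68 mm³
x_c = 1589181.54 / 18461.07 = 86.08 mm
y_c = 1100254.68 / 18461.07 = 59.60 mm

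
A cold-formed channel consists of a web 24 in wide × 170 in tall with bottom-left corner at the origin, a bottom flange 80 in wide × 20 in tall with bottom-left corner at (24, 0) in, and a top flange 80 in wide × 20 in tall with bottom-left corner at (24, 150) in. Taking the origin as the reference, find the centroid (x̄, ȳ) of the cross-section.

web: A = 24 × 170 = 4080.00, centroid at (12.00, 85.00).
bottom flange: A = 80 × 20 = 1600.00, centroid at (64.00, 10.00).
top flange: A = 80 × 20 = 1600.00, centroid at (64.00, 160.00).
ΣA = 7280.00 in², ΣAx̄ = 253760.00 in³, ΣAȳ = 618800.00 in³.
x̄ = 253760.00/7280.00 = 34.86 in; ȳ = 618800.00/7280.00 = 85.00 in.

x̄ = 34.86 in, ȳ = 85.00 in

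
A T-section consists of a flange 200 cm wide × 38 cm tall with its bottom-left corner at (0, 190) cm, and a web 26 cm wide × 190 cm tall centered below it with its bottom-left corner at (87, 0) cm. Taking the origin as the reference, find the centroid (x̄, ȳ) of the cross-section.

x̄ = 100.00 cm, ȳ = 164.09 cm

web: A = 26 × 190 = 4940.00, centroid at (100.00, 95.00).
flange: A = 200 × 38 = 7600.00, centroid at (100.00, 209.00).
ΣA = 12540.00 cm²
ΣAx̄ = (4940.00)(100.00) + (7600.00)(100.00) = 1254000.00 cm³
ΣAȳ = (4940.00)(95.00) + (7600.00)(209.00) = 2057700.00 cm³
x̄ = 1254000.00 / 12540.00 = 100.00 cm
ȳ = 2057700.00 / 12540.00 = 164.09 cm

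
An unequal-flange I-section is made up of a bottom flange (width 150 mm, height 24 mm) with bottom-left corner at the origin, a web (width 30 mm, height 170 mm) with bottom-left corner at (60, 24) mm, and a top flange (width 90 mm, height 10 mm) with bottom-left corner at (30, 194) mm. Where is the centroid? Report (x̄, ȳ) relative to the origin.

bottom flange: A = 150 × 24 = 3600.00, centroid at (75.00, 12.00).
web: A = 30 × 170 = 5100.00, centroid at (75.00, 109.00).
top flange: A = 90 × 10 = 900.00, centroid at (75.00, 199.00).
ΣA = 9600.00 mm²
ΣAx̄ = (3600.00)(75.00) + (5100.00)(75.00) + (900.00)(75.00) = 720000.00 mm³
ΣAȳ = (3600.00)(12.00) + (5100.00)(109.00) + (900.00)(199.00) = 778200.00 mm³
x̄ = 720000.00 / 9600.00 = 75.00 mm
ȳ = 778200.00 / 9600.00 = 81.06 mm

x̄ = 75.00 mm, ȳ = 81.06 mm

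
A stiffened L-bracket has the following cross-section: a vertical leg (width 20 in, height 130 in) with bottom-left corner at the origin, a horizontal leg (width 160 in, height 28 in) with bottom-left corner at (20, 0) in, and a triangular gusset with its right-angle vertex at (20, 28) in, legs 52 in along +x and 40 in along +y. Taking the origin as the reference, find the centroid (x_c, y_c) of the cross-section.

x_c = 63.16 in, y_c = 33.83 in

vertical leg: A = 20 × 130 = 2600.00, centroid at (10.00, 65.00).
horizontal leg: A = 160 × 28 = 4480.00, centroid at (100.00, 14.00).
gusset: A = ½·52·40 = 1040.00, centroid at (37.33, 41.33).
ΣA = 8120.00 in²
ΣAx_c = (2600.00)(10.00) + (4480.00)(100.00) + (1040.00)(37.33) = 512826.67 in³
ΣAy_c = (2600.00)(65.00) + (4480.00)(14.00) + (1040.00)(41.33) = 274706.67 in³
x_c = 512826.67 / 8120.00 = 63.16 in
y_c = 274706.67 / 8120.00 = 33.83 in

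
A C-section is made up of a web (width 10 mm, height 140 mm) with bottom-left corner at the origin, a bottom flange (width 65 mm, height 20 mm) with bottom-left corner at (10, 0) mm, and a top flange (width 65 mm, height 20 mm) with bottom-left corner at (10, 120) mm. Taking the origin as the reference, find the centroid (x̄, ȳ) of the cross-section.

x̄ = 29.38 mm, ȳ = 70.00 mm

web: A = 10 × 140 = 1400.00, centroid at (5.00, 70.00).
bottom flange: A = 65 × 20 = 1300.00, centroid at (42.50, 10.00).
top flange: A = 65 × 20 = 1300.00, centroid at (42.50, 130.00).
ΣA = 4000.00 mm²
ΣAx̄ = (1400.00)(5.00) + (1300.00)(42.50) + (1300.00)(42.50) = 117500.00 mm³
ΣAȳ = (1400.00)(70.00) + (1300.00)(10.00) + (1300.00)(130.00) = 280000.00 mm³
x̄ = 117500.00 / 4000.00 = 29.38 mm
ȳ = 280000.00 / 4000.00 = 70.00 mm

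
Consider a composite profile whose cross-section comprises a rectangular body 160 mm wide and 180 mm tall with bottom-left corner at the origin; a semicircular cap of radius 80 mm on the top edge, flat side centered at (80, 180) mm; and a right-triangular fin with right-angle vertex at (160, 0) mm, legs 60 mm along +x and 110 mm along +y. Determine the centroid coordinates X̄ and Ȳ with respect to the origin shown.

X̄ = 87.83 mm, Ȳ = 115.39 mm

rectangular body: A = 160 × 180 = 28800.00, centroid at (80.00, 90.00).
semicircular top: A = ½π·80² = 10053.10, centroid at (80.00, 213.95).
triangular fin: A = ½·60·110 = 3300.00, centroid at (180.00, 36.67).
ΣA = 42153.10 mm²
ΣAX̄ = (28800.00)(80.00) + (10053.10)(80.00) + (3300.00)(180.00) = 3702247.72 mm³
ΣAȲ = (28800.00)(90.00) + (10053.10)(213.95) + (3300.00)(36.67) = 4863890.70 mm³
X̄ = 3702247.72 / 42153.10 = 87.83 mm
Ȳ = 4863890.70 / 42153.10 = 115.39 mm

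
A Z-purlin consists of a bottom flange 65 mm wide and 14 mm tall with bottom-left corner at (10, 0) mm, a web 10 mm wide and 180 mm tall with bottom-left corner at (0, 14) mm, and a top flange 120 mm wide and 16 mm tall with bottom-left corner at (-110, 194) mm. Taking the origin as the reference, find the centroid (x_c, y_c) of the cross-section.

x_c = -10.44 mm, y_c = 125.57 mm

bottom flange: A = 65 × 14 = 910.00, centroid at (42.50, 7.00).
web: A = 10 × 180 = 1800.00, centroid at (5.00, 104.00).
top flange: A = 120 × 16 = 1920.00, centroid at (-50.00, 202.00).
ΣA = 4630.00 mm²
ΣAx_c = (910.00)(42.50) + (1800.00)(5.00) + (1920.00)(-50.00) = -48325.00 mm³
ΣAy_c = (910.00)(7.00) + (1800.00)(104.00) + (1920.00)(202.00) = 581410.00 mm³
x_c = -48325.00 / 4630.00 = -10.44 mm
y_c = 581410.00 / 4630.00 = 125.57 mm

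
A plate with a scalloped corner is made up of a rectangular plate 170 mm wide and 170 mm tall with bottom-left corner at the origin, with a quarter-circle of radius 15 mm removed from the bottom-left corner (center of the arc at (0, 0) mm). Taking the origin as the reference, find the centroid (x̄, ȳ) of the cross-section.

plate: A = 170 × 170 = 28900.00, centroid at (85.00, 85.00).
removed quarter-circle: A = −¼π·15² = -176.71, centroid at (6.37, 6.37).
ΣA = 28723.29 mm², ΣAx̄ = 2455375.00 mm³, ΣAȳ = 2455375.00 mm³.
x̄ = 2455375.00/28723.29 = 85.48 mm; ȳ = 2455375.00/28723.29 = 85.48 mm.

x̄ = 85.48 mm, ȳ = 85.48 mm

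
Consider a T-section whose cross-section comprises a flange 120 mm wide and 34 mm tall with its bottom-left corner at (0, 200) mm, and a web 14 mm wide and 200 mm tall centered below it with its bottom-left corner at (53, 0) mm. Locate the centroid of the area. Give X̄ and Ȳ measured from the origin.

Part | A | x̄ᵢ | ȳᵢ | A·x̄ᵢ | A·ȳᵢ
web | 2800.00 | 60.00 | 100.00 | 168000.00 | 280000.00
flange | 4080.00 | 60.00 | 217.00 | 244800.00 | 885360.00
Σ | 6880.00 |  |  | 412800.00 | 1165360.00
X̄ = 412800.00 / 6880.00 = 60.00 mm
Ȳ = 1165360.00 / 6880.00 = 169.38 mm

X̄ = 60.00 mm, Ȳ = 169.38 mm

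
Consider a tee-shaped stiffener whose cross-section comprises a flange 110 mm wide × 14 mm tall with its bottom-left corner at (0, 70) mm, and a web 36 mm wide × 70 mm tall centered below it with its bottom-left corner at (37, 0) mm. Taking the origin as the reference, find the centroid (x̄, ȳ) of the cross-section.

x̄ = 55.00 mm, ȳ = 50.93 mm

Part | A | x̄ᵢ | ȳᵢ | A·x̄ᵢ | A·ȳᵢ
web | 2520.00 | 55.00 | 35.00 | 138600.00 | 88200.00
flange | 1540.00 | 55.00 | 77.00 | 84700.00 | 118580.00
Σ | 4060.00 |  |  | 223300.00 | 206780.00
x̄ = 223300.00 / 4060.00 = 55.00 mm
ȳ = 206780.00 / 4060.00 = 50.93 mm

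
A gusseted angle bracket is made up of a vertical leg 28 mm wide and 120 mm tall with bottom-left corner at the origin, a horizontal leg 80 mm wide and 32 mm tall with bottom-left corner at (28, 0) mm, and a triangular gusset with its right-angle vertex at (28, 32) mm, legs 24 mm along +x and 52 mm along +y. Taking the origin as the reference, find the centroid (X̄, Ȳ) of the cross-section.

vertical leg: A = 28 × 120 = 3360.00, centroid at (14.00, 60.00).
horizontal leg: A = 80 × 32 = 2560.00, centroid at (68.00, 16.00).
gusset: A = ½·24·52 = 624.00, centroid at (36.00, 49.33).
ΣA = 6544.00 mm²
ΣAX̄ = (3360.00)(14.00) + (2560.00)(68.00) + (624.00)(36.00) = 243584.00 mm³
ΣAȲ = (3360.00)(60.00) + (2560.00)(16.00) + (624.00)(49.33) = 273344.00 mm³
X̄ = 243584.00 / 6544.00 = 37.22 mm
Ȳ = 273344.00 / 6544.00 = 41.77 mm

X̄ = 37.22 mm, Ȳ = 41.77 mm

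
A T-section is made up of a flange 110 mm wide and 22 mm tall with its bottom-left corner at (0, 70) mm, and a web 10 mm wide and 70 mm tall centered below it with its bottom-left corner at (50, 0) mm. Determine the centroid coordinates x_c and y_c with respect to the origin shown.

x_c = 55.00 mm, y_c = 70.68 mm

web: A = 10 × 70 = 700.00, centroid at (55.00, 35.00).
flange: A = 110 × 22 = 2420.00, centroid at (55.00, 81.00).
ΣA = 3120.00 mm²
ΣAx_c = (700.00)(55.00) + (2420.00)(55.00) = 171600.00 mm³
ΣAy_c = (700.00)(35.00) + (2420.00)(81.00) = 220520.00 mm³
x_c = 171600.00 / 3120.00 = 55.00 mm
y_c = 220520.00 / 3120.00 = 70.68 mm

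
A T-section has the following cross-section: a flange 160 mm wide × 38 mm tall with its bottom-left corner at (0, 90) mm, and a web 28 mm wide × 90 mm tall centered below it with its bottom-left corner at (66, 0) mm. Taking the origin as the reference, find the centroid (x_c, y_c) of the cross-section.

x_c = 80.00 mm, y_c = 90.25 mm

Part | A | x̄ᵢ | ȳᵢ | A·x̄ᵢ | A·ȳᵢ
web | 2520.00 | 80.00 | 45.00 | 201600.00 | 113400.00
flange | 6080.00 | 80.00 | 109.00 | 486400.00 | 662720.00
Σ | 8600.00 |  |  | 688000.00 | 776120.00
x_c = 688000.00 / 8600.00 = 80.00 mm
y_c = 776120.00 / 8600.00 = 90.25 mm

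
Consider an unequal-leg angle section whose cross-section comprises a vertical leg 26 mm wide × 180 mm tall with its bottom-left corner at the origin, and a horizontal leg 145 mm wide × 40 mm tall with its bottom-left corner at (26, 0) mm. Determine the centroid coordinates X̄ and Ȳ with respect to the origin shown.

vertical leg: A = 26 × 180 = 4680.00, centroid at (13.00, 90.00).
horizontal leg: A = 145 × 40 = 5800.00, centroid at (98.50, 20.00).
ΣA = 10480.00 mm²
ΣAX̄ = (4680.00)(13.00) + (5800.00)(98.50) = 632140.00 mm³
ΣAȲ = (4680.00)(90.00) + (5800.00)(20.00) = 537200.00 mm³
X̄ = 632140.00 / 10480.00 = 60.32 mm
Ȳ = 537200.00 / 10480.00 = 51.26 mm

X̄ = 60.32 mm, Ȳ = 51.26 mm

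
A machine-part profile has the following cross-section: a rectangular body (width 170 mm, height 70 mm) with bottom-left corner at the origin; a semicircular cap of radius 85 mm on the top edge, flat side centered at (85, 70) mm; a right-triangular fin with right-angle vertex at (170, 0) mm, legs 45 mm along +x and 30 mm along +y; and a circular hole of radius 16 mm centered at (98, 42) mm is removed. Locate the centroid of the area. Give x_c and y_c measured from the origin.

rectangular body: A = 170 × 70 = 11900.00, centroid at (85.00, 35.00).
semicircular top: A = ½π·85² = 11349.00, centroid at (85.00, 106.08).
triangular fin: A = ½·45·30 = 675.00, centroid at (185.00, 10.00).
hole: A = −π·16² = -804.25, centroid at (98.00, 42.00).
ΣA = 23119.76 mm²
ΣAx_c = (11900.00)(85.00) + (11349.00)(85.00) + (675.00)(185.00) + (-804.25)(98.00) = 2022224.02 mm³
ΣAy_c = (11900.00)(35.00) + (11349.00)(106.08) + (675.00)(10.00) + (-804.25)(42.00) = 1593318.50 mm³
x_c = 2022224.02 / 23119.76 = 87.47 mm
y_c = 1593318.50 / 23119.76 = 68.92 mm

x_c = 87.47 mm, y_c = 68.92 mm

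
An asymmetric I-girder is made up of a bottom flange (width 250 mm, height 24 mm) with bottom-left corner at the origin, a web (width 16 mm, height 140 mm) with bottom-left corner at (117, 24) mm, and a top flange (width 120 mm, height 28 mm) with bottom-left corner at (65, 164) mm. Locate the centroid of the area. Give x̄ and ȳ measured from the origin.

x̄ = 125.00 mm, ȳ = 75.92 mm

bottom flange: A = 250 × 24 = 6000.00, centroid at (125.00, 12.00).
web: A = 16 × 140 = 2240.00, centroid at (125.00, 94.00).
top flange: A = 120 × 28 = 3360.00, centroid at (125.00, 178.00).
ΣA = 11600.00 mm², ΣAx̄ = 1450000.00 mm³, ΣAȳ = 880640.00 mm³.
x̄ = 1450000.00/11600.00 = 125.00 mm; ȳ = 880640.00/11600.00 = 75.92 mm.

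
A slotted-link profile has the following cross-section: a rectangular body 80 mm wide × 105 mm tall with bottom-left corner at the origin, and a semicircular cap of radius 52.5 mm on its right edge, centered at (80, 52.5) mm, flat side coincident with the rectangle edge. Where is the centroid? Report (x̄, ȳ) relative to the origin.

Part | A | x̄ᵢ | ȳᵢ | A·x̄ᵢ | A·ȳᵢ
rectangular body | 8400.00 | 40.00 | 52.50 | 336000.00 | 441000.00
semicircular end | 4329.51 | 102.28 | 52.50 | 442829.34 | 227299.14
Σ | 12729.51 |  |  | 778829.34 | 668299.14
x̄ = 778829.34 / 12729.51 = 61.18 mm
ȳ = 668299.14 / 12729.51 = 52.50 mm

x̄ = 61.18 mm, ȳ = 52.50 mm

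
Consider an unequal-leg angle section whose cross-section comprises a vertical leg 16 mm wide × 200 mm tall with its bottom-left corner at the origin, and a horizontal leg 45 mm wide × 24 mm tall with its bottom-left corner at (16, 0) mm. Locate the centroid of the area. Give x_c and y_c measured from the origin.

x_c = 15.70 mm, y_c = 77.79 mm

Part | A | x̄ᵢ | ȳᵢ | A·x̄ᵢ | A·ȳᵢ
vertical leg | 3200.00 | 8.00 | 100.00 | 25600.00 | 320000.00
horizontal leg | 1080.00 | 38.50 | 12.00 | 41580.00 | 12960.00
Σ | 4280.00 |  |  | 67180.00 | 332960.00
x_c = 67180.00 / 4280.00 = 15.70 mm
y_c = 332960.00 / 4280.00 = 77.79 mm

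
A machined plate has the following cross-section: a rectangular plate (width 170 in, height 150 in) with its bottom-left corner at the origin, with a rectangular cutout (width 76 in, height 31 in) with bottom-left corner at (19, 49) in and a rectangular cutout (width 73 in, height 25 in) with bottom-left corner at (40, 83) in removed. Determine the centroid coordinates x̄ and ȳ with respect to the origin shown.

plate: A = 170 × 150 = 25500.00, centroid at (85.00, 75.00).
hole 1: A = −(76 × 31) = -2356.00, centroid at (57.00, 64.50).
hole 2: A = −(73 × 25) = -1825.00, centroid at (76.50, 95.50).
ΣA = 21319.00 in²
ΣAx̄ = (25500.00)(85.00) + (-2356.00)(57.00) + (-1825.00)(76.50) = 1893595.50 in³
ΣAȳ = (25500.00)(75.00) + (-2356.00)(64.50) + (-1825.00)(95.50) = 1586250.50 in³
x̄ = 1893595.50 / 21319.00 = 88.82 in
ȳ = 1586250.50 / 21319.00 = 74.41 in

x̄ = 88.82 in, ȳ = 74.41 in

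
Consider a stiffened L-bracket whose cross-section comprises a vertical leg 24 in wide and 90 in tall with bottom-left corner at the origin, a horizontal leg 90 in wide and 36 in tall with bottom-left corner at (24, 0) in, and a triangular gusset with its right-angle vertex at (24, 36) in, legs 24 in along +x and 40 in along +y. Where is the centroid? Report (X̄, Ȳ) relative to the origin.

vertical leg: A = 24 × 90 = 2160.00, centroid at (12.00, 45.00).
horizontal leg: A = 90 × 36 = 3240.00, centroid at (69.00, 18.00).
gusset: A = ½·24·40 = 480.00, centroid at (32.00, 49.33).
ΣA = 5880.00 in²
ΣAX̄ = (2160.00)(12.00) + (3240.00)(69.00) + (480.00)(32.00) = 264840.00 in³
ΣAȲ = (2160.00)(45.00) + (3240.00)(18.00) + (480.00)(49.33) = 179200.00 in³
X̄ = 264840.00 / 5880.00 = 45.04 in
Ȳ = 179200.00 / 5880.00 = 30.48 in

X̄ = 45.04 in, Ȳ = 30.48 in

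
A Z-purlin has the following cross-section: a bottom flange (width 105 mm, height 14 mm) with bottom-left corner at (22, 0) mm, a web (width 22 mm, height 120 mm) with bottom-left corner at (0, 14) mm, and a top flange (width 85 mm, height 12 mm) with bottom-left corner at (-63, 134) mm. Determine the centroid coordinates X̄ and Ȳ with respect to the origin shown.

Part | A | x̄ᵢ | ȳᵢ | A·x̄ᵢ | A·ȳᵢ
bottom flange | 1470.00 | 74.50 | 7.00 | 109515.00 | 10290.00
web | 2640.00 | 11.00 | 74.00 | 29040.00 | 195360.00
top flange | 1020.00 | -20.50 | 140.00 | -20910.00 | 142800.00
Σ | 5130.00 |  |  | 117645.00 | 348450.00
X̄ = 117645.00 / 5130.00 = 22.93 mm
Ȳ = 348450.00 / 5130.00 = 67.92 mm

X̄ = 22.93 mm, Ȳ = 67.92 mm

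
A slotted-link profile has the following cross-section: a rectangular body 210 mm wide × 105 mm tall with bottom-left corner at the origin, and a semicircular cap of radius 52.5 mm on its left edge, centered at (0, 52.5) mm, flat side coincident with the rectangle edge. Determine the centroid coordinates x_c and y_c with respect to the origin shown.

x_c = 84.11 mm, y_c = 52.50 mm

rectangular body: A = 210 × 105 = 22050.00, centroid at (105.00, 52.50).
semicircular end: A = ½π·52.5² = 4329.51, centroid at (-22.28, 52.50).
ΣA = 26379.51 mm², ΣAx_c = 2218781.25 mm³, ΣAy_c = 1384924.14 mm³.
x_c = 2218781.25/26379.51 = 84.11 mm; y_c = 1384924.14/26379.51 = 52.50 mm.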